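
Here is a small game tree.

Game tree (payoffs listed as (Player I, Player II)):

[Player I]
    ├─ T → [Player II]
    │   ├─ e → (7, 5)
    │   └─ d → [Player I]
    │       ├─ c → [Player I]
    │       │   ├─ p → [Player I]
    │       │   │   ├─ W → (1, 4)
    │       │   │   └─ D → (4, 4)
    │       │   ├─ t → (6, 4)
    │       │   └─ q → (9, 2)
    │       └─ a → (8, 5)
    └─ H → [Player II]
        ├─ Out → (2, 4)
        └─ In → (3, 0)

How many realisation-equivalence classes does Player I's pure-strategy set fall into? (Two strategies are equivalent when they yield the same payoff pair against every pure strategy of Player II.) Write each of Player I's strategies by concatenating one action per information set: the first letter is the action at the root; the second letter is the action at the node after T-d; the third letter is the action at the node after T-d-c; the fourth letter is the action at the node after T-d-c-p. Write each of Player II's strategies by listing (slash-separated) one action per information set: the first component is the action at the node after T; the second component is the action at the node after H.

6

Player I has 24 pure strategies: TcpW, TcpD, TctW, TctD, TcqW, TcqD, TapW, TapD, TatW, TatD, TaqW, TaqD, HcpW, HcpD, HctW, HctD, HcqW, HcqD, HapW, HapD, HatW, HatD, HaqW, HaqD. Columns: e/Out, e/In, d/Out, d/In.
{TcpW} → row (7,5) (7,5) (1,4) (1,4)
{TcpD} → row (7,5) (7,5) (4,4) (4,4)
{TctW, TctD} → row (7,5) (7,5) (6,4) (6,4)
{TcqW, TcqD} → row (7,5) (7,5) (9,2) (9,2)
{TapW, TapD, TatW, TatD, TaqW, TaqD} → row (7,5) (7,5) (8,5) (8,5)
{HcpW, HcpD, HctW, HctD, HcqW, HcqD, HapW, HapD, HatW, HatD, HaqW, HaqD} → row (2,4) (3,0) (2,4) (3,0)
That's 6 distinct rows out of 24 strategies.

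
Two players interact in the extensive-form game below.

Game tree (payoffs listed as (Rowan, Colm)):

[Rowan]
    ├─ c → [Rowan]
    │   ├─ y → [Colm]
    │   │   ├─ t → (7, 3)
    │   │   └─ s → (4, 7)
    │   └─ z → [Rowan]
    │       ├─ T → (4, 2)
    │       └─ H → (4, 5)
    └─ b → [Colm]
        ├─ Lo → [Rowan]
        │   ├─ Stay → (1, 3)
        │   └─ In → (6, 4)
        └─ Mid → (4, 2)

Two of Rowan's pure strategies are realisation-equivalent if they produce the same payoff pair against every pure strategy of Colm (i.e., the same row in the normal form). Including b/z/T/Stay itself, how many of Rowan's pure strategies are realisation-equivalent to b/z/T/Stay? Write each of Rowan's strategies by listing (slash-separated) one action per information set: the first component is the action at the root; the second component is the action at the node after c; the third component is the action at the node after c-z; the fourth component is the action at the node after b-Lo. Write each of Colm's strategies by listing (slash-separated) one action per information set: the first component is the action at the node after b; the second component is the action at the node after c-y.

4

Row for b/z/T/Stay (columns Lo/t, Lo/s, Mid/t, Mid/s): (1,3) (1,3) (4,2) (4,2).
Under b/z/T/Stay, Rowan's choice at the node after c and at the node after c-z can never be reached regardless of what Colm does, so varying those choices leaves every outcome unchanged.
Holding the reachable choices fixed and varying the unreachable ones freely already gives 2 × 2 = 4 equivalent strategies.
No other strategy reproduces this row, so those 4 are the full class: b/y/T/Stay, b/y/H/Stay, b/z/T/Stay, b/z/H/Stay.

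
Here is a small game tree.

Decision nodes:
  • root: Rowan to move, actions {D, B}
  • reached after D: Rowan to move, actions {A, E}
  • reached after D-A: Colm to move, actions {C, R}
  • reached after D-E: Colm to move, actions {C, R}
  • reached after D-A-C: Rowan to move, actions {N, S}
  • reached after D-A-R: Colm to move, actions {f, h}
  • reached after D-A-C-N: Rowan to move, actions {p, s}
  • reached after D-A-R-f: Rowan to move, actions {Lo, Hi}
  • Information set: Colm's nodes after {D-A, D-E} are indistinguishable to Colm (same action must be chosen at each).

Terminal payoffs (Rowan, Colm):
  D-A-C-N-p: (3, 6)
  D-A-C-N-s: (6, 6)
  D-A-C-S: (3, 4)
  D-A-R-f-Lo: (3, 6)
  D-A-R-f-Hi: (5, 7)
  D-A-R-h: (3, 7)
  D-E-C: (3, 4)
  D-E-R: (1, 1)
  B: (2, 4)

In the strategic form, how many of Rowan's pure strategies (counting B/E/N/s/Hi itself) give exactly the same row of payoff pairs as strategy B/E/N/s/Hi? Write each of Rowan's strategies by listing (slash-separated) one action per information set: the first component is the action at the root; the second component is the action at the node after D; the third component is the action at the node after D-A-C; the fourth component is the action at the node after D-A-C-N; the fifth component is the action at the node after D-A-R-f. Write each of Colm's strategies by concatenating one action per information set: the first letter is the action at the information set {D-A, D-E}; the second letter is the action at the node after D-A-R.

16

Row for B/E/N/s/Hi (columns Cf, Ch, Rf, Rh): (2,4) (2,4) (2,4) (2,4).
Under B/E/N/s/Hi, Rowan's choice at the node after D and at the node after D-A-C and at the node after D-A-C-N and at the node after D-A-R-f can never be reached regardless of what Colm does, so varying those choices leaves every outcome unchanged.
Holding the reachable choices fixed and varying the unreachable ones freely already gives 2 × 2 × 2 × 2 = 16 equivalent strategies.
No other strategy reproduces this row, so those 16 are the full class: B/A/N/p/Lo, B/A/N/p/Hi, B/A/N/s/Lo, B/A/N/s/Hi, B/A/S/p/Lo, B/A/S/p/Hi, B/A/S/s/Lo, B/A/S/s/Hi, B/E/N/p/Lo, B/E/N/p/Hi, B/E/N/s/Lo, B/E/N/s/Hi, B/E/S/p/Lo, B/E/S/p/Hi, B/E/S/s/Lo, B/E/S/s/Hi.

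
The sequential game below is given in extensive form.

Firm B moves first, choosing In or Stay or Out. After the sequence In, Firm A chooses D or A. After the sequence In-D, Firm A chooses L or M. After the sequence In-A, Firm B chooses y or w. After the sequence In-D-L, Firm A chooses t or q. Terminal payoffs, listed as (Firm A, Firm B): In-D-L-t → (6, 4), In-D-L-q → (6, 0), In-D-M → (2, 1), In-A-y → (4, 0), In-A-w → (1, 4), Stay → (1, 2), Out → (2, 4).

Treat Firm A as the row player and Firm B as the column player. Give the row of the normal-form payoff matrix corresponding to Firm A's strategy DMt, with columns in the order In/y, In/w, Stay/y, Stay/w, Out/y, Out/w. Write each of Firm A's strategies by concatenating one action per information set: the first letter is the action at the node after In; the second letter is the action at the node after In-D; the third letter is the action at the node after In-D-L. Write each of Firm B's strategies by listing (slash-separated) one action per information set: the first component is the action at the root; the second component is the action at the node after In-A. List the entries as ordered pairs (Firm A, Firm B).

vs In/y: Firm B plays In → Firm A plays D at [In] → Firm A plays M at [In-D] → (2, 1)
vs In/w: Firm B plays In → Firm A plays D at [In] → Firm A plays M at [In-D] → (2, 1)
vs Stay/y: Firm B plays Stay → (1, 2)
vs Stay/w: Firm B plays Stay → (1, 2)
vs Out/y: Firm B plays Out → (2, 4)
vs Out/w: Firm B plays Out → (2, 4)

(2,1) (2,1) (1,2) (1,2) (2,4) (2,4)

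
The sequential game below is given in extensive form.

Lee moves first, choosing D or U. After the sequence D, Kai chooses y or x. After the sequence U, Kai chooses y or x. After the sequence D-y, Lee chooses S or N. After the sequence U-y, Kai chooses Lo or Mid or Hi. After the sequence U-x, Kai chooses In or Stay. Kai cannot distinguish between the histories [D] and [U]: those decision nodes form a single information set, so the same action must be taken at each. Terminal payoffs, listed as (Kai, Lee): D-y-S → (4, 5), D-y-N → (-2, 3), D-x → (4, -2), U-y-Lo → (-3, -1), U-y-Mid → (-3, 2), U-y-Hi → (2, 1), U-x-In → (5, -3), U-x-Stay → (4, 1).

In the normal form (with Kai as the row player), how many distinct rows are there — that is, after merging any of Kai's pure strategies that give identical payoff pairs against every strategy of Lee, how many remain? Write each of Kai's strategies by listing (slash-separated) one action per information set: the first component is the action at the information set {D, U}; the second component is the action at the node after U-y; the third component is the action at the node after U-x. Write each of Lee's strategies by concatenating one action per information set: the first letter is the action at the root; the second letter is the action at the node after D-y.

Kai has 12 pure strategies: y/Lo/In, y/Lo/Stay, y/Mid/In, y/Mid/Stay, y/Hi/In, y/Hi/Stay, x/Lo/In, x/Lo/Stay, x/Mid/In, x/Mid/Stay, x/Hi/In, x/Hi/Stay. Columns: DS, DN, US, UN.
{y/Lo/In, y/Lo/Stay} → row (4,5) (-2,3) (-3,-1) (-3,-1)
{y/Mid/In, y/Mid/Stay} → row (4,5) (-2,3) (-3,2) (-3,2)
{y/Hi/In, y/Hi/Stay} → row (4,5) (-2,3) (2,1) (2,1)
{x/Lo/In, x/Mid/In, x/Hi/In} → row (4,-2) (4,-2) (5,-3) (5,-3)
{x/Lo/Stay, x/Mid/Stay, x/Hi/Stay} → row (4,-2) (4,-2) (4,1) (4,1)
That's 5 distinct rows out of 12 strategies.

5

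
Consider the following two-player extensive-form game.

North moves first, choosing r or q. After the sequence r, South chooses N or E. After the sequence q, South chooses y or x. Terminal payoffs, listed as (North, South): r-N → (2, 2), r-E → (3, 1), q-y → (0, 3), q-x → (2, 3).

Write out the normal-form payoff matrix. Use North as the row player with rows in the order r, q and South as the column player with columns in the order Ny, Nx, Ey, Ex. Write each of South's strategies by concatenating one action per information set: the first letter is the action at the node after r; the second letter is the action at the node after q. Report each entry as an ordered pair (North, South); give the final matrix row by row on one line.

r: (2,2) (2,2) (3,1) (3,1) | q: (0,3) (2,3) (0,3) (2,3)

Row r: Ny→(2,2), Nx→(2,2), Ey→(3,1), Ex→(3,1)
Row q: Ny→(0,3), Nx→(2,3), Ey→(0,3), Ex→(2,3)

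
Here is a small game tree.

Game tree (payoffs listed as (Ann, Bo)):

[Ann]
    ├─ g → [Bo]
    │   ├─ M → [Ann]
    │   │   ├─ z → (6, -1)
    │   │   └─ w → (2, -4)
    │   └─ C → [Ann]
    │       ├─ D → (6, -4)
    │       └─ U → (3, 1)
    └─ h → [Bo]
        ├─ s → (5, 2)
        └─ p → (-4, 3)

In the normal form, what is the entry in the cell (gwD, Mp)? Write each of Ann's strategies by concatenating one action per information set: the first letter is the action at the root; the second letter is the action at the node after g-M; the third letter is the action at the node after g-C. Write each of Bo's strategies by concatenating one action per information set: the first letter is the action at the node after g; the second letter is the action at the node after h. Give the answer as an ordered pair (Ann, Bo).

Trace the play path from the root:
  Ann plays g
  Bo plays M at [g]
  Ann plays w at [g-M]
→ terminal payoff (2, -4).
(Ann's choice at the node after g-C is never reached on this path, so it doesn't affect the outcome.)

(2, -4)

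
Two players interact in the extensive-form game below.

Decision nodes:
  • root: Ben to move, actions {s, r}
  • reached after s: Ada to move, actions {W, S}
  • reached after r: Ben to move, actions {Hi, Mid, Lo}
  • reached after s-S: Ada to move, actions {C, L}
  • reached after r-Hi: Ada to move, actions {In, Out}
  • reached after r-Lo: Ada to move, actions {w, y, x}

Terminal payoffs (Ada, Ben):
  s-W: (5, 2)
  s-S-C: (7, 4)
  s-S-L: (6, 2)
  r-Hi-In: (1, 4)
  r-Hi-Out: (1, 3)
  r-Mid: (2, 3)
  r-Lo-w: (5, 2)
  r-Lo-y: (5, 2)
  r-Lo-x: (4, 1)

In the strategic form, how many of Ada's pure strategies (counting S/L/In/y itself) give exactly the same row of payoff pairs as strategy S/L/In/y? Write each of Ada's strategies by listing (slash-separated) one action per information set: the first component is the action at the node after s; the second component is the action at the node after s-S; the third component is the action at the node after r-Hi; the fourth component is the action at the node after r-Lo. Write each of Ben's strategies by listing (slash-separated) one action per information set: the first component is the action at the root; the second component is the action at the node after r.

2

Row for S/L/In/y (columns s/Hi, s/Mid, s/Lo, r/Hi, r/Mid, r/Lo): (6,2) (6,2) (6,2) (1,4) (2,3) (5,2).
Every one of Ada's information sets is on the play path for some reply by Ben when Ada follows S/L/In/y.
Even so, S/L/In/w happens to produce the same payoff in every column — so 2 strategies share this row.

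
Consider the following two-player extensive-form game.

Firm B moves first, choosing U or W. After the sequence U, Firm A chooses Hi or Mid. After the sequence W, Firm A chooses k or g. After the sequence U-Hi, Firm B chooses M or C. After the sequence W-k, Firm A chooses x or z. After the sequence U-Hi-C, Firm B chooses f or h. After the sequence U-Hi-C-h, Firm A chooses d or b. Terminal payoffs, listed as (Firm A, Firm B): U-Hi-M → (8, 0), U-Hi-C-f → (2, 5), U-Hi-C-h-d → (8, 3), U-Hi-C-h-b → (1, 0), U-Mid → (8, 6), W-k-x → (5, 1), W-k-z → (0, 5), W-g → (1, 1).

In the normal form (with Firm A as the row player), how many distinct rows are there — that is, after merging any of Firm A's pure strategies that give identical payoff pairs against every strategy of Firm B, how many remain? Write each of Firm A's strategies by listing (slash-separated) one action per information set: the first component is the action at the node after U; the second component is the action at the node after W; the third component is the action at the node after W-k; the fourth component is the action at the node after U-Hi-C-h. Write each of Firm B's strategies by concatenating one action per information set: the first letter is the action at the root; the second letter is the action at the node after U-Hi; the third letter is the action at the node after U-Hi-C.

9

Firm A has 16 pure strategies: Hi/k/x/d, Hi/k/x/b, Hi/k/z/d, Hi/k/z/b, Hi/g/x/d, Hi/g/x/b, Hi/g/z/d, Hi/g/z/b, Mid/k/x/d, Mid/k/x/b, Mid/k/z/d, Mid/k/z/b, Mid/g/x/d, Mid/g/x/b, Mid/g/z/d, Mid/g/z/b. Columns: UMf, UMh, UCf, UCh, WMf, WMh, WCf, WCh.
{Hi/k/x/d} → row (8,0) (8,0) (2,5) (8,3) (5,1) (5,1) (5,1) (5,1)
{Hi/k/x/b} → row (8,0) (8,0) (2,5) (1,0) (5,1) (5,1) (5,1) (5,1)
{Hi/k/z/d} → row (8,0) (8,0) (2,5) (8,3) (0,5) (0,5) (0,5) (0,5)
{Hi/k/z/b} → row (8,0) (8,0) (2,5) (1,0) (0,5) (0,5) (0,5) (0,5)
{Hi/g/x/d, Hi/g/z/d} → row (8,0) (8,0) (2,5) (8,3) (1,1) (1,1) (1,1) (1,1)
{Hi/g/x/b, Hi/g/z/b} → row (8,0) (8,0) (2,5) (1,0) (1,1) (1,1) (1,1) (1,1)
{Mid/k/x/d, Mid/k/x/b} → row (8,6) (8,6) (8,6) (8,6) (5,1) (5,1) (5,1) (5,1)
{Mid/k/z/d, Mid/k/z/b} → row (8,6) (8,6) (8,6) (8,6) (0,5) (0,5) (0,5) (0,5)
{Mid/g/x/d, Mid/g/x/b, Mid/g/z/d, Mid/g/z/b} → row (8,6) (8,6) (8,6) (8,6) (1,1) (1,1) (1,1) (1,1)
That's 9 distinct rows out of 16 strategies.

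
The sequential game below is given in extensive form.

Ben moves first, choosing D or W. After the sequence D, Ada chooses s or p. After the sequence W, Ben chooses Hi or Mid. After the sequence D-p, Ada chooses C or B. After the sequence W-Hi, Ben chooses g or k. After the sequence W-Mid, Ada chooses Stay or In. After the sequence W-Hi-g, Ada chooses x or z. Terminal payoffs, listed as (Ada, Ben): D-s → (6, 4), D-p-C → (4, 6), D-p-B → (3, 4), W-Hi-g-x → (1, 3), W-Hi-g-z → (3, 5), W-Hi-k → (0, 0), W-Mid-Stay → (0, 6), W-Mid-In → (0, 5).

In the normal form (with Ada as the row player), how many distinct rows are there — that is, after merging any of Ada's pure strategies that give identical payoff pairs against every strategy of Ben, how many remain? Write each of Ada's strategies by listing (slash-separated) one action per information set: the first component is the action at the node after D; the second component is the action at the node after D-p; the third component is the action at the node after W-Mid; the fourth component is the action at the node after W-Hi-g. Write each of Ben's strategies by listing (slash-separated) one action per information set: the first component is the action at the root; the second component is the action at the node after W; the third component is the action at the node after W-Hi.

Ada has 16 pure strategies: s/C/Stay/x, s/C/Stay/z, s/C/In/x, s/C/In/z, s/B/Stay/x, s/B/Stay/z, s/B/In/x, s/B/In/z, p/C/Stay/x, p/C/Stay/z, p/C/In/x, p/C/In/z, p/B/Stay/x, p/B/Stay/z, p/B/In/x, p/B/In/z. Columns: D/Hi/g, D/Hi/k, D/Mid/g, D/Mid/k, W/Hi/g, W/Hi/k, W/Mid/g, W/Mid/k.
{s/C/Stay/x, s/B/Stay/x} → row (6,4) (6,4) (6,4) (6,4) (1,3) (0,0) (0,6) (0,6)
{s/C/Stay/z, s/B/Stay/z} → row (6,4) (6,4) (6,4) (6,4) (3,5) (0,0) (0,6) (0,6)
{s/C/In/x, s/B/In/x} → row (6,4) (6,4) (6,4) (6,4) (1,3) (0,0) (0,5) (0,5)
{s/C/In/z, s/B/In/z} → row (6,4) (6,4) (6,4) (6,4) (3,5) (0,0) (0,5) (0,5)
{p/C/Stay/x} → row (4,6) (4,6) (4,6) (4,6) (1,3) (0,0) (0,6) (0,6)
{p/C/Stay/z} → row (4,6) (4,6) (4,6) (4,6) (3,5) (0,0) (0,6) (0,6)
{p/C/In/x} → row (4,6) (4,6) (4,6) (4,6) (1,3) (0,0) (0,5) (0,5)
{p/C/In/z} → row (4,6) (4,6) (4,6) (4,6) (3,5) (0,0) (0,5) (0,5)
{p/B/Stay/x} → row (3,4) (3,4) (3,4) (3,4) (1,3) (0,0) (0,6) (0,6)
{p/B/Stay/z} → row (3,4) (3,4) (3,4) (3,4) (3,5) (0,0) (0,6) (0,6)
{p/B/In/x} → row (3,4) (3,4) (3,4) (3,4) (1,3) (0,0) (0,5) (0,5)
{p/B/In/z} → row (3,4) (3,4) (3,4) (3,4) (3,5) (0,0) (0,5) (0,5)
That's 12 distinct rows out of 16 strategies.

12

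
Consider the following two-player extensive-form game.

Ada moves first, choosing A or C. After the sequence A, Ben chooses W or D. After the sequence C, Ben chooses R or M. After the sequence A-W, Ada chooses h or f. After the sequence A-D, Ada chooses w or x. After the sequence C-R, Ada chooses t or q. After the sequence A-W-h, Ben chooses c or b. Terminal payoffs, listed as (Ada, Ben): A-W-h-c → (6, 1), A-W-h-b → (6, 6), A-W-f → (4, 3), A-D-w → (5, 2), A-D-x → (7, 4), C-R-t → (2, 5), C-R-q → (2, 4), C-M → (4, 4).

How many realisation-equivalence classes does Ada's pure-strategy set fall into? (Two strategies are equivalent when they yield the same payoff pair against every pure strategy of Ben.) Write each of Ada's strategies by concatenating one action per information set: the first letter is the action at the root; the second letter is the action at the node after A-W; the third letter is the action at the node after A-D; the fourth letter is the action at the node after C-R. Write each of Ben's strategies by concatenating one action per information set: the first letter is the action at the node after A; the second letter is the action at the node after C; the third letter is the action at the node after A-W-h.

6

Ada has 16 pure strategies: Ahwt, Ahwq, Ahxt, Ahxq, Afwt, Afwq, Afxt, Afxq, Chwt, Chwq, Chxt, Chxq, Cfwt, Cfwq, Cfxt, Cfxq. Columns: WRc, WRb, WMc, WMb, DRc, DRb, DMc, DMb.
{Ahwt, Ahwq} → row (6,1) (6,6) (6,1) (6,6) (5,2) (5,2) (5,2) (5,2)
{Ahxt, Ahxq} → row (6,1) (6,6) (6,1) (6,6) (7,4) (7,4) (7,4) (7,4)
{Afwt, Afwq} → row (4,3) (4,3) (4,3) (4,3) (5,2) (5,2) (5,2) (5,2)
{Afxt, Afxq} → row (4,3) (4,3) (4,3) (4,3) (7,4) (7,4) (7,4) (7,4)
{Chwt, Chxt, Cfwt, Cfxt} → row (2,5) (2,5) (4,4) (4,4) (2,5) (2,5) (4,4) (4,4)
{Chwq, Chxq, Cfwq, Cfxq} → row (2,4) (2,4) (4,4) (4,4) (2,4) (2,4) (4,4) (4,4)
That's 6 distinct rows out of 16 strategies.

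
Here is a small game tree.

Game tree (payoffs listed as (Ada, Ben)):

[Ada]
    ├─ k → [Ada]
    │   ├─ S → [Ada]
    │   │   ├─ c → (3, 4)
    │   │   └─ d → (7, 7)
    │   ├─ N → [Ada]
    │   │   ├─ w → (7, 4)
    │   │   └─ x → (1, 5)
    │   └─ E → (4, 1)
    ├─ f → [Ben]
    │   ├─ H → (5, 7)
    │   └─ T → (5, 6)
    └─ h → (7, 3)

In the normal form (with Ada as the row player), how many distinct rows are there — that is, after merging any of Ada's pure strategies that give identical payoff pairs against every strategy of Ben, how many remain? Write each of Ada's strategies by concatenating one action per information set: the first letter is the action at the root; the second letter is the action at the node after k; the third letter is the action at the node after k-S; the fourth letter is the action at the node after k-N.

7

Ada has 36 pure strategies: kScw, kScx, kSdw, kSdx, kNcw, kNcx, kNdw, kNdx, kEcw, kEcx, kEdw, kEdx, fScw, fScx, fSdw, fSdx, fNcw, fNcx, fNdw, fNdx, fEcw, fEcx, fEdw, fEdx, hScw, hScx, hSdw, hSdx, hNcw, hNcx, hNdw, hNdx, hEcw, hEcx, hEdw, hEdx. Columns: H, T.
{kScw, kScx} → row (3,4) (3,4)
{kSdw, kSdx} → row (7,7) (7,7)
{kNcw, kNdw} → row (7,4) (7,4)
{kNcx, kNdx} → row (1,5) (1,5)
{kEcw, kEcx, kEdw, kEdx} → row (4,1) (4,1)
{fScw, fScx, fSdw, fSdx, fNcw, fNcx, fNdw, fNdx, fEcw, fEcx, fEdw, fEdx} → row (5,7) (5,6)
{hScw, hScx, hSdw, hSdx, hNcw, hNcx, hNdw, hNdx, hEcw, hEcx, hEdw, hEdx} → row (7,3) (7,3)
That's 7 distinct rows out of 36 strategies.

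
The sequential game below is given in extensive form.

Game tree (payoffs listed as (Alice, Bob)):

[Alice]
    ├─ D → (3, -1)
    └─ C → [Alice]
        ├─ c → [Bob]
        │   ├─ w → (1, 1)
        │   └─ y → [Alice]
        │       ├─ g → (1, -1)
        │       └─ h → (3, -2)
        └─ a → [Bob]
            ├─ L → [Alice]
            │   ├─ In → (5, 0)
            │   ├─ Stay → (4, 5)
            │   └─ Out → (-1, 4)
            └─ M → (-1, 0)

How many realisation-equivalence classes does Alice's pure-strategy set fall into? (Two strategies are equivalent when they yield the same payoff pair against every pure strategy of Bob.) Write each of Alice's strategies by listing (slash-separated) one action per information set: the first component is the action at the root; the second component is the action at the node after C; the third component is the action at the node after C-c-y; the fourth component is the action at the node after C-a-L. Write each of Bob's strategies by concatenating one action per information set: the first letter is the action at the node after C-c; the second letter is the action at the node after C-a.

Alice has 24 pure strategies: D/c/g/In, D/c/g/Stay, D/c/g/Out, D/c/h/In, D/c/h/Stay, D/c/h/Out, D/a/g/In, D/a/g/Stay, D/a/g/Out, D/a/h/In, D/a/h/Stay, D/a/h/Out, C/c/g/In, C/c/g/Stay, C/c/g/Out, C/c/h/In, C/c/h/Stay, C/c/h/Out, C/a/g/In, C/a/g/Stay, C/a/g/Out, C/a/h/In, C/a/h/Stay, C/a/h/Out. Columns: wL, wM, yL, yM.
{D/c/g/In, D/c/g/Stay, D/c/g/Out, D/c/h/In, D/c/h/Stay, D/c/h/Out, D/a/g/In, D/a/g/Stay, D/a/g/Out, D/a/h/In, D/a/h/Stay, D/a/h/Out} → row (3,-1) (3,-1) (3,-1) (3,-1)
{C/c/g/In, C/c/g/Stay, C/c/g/Out} → row (1,1) (1,1) (1,-1) (1,-1)
{C/c/h/In, C/c/h/Stay, C/c/h/Out} → row (1,1) (1,1) (3,-2) (3,-2)
{C/a/g/In, C/a/h/In} → row (5,0) (-1,0) (5,0) (-1,0)
{C/a/g/Stay, C/a/h/Stay} → row (4,5) (-1,0) (4,5) (-1,0)
{C/a/g/Out, C/a/h/Out} → row (-1,4) (-1,0) (-1,4) (-1,0)
That's 6 distinct rows out of 24 strategies.

6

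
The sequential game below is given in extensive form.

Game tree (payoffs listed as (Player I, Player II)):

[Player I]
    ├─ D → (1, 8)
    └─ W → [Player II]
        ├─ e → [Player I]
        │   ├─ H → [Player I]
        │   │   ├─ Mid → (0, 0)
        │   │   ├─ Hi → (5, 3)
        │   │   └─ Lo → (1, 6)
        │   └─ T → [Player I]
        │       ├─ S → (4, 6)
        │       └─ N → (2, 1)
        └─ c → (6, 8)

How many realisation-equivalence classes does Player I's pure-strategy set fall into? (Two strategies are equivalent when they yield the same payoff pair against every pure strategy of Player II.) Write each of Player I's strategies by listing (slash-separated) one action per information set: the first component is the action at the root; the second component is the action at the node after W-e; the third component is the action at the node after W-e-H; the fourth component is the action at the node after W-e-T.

6

Player I has 24 pure strategies: D/H/Mid/S, D/H/Mid/N, D/H/Hi/S, D/H/Hi/N, D/H/Lo/S, D/H/Lo/N, D/T/Mid/S, D/T/Mid/N, D/T/Hi/S, D/T/Hi/N, D/T/Lo/S, D/T/Lo/N, W/H/Mid/S, W/H/Mid/N, W/H/Hi/S, W/H/Hi/N, W/H/Lo/S, W/H/Lo/N, W/T/Mid/S, W/T/Mid/N, W/T/Hi/S, W/T/Hi/N, W/T/Lo/S, W/T/Lo/N. Columns: e, c.
{D/H/Mid/S, D/H/Mid/N, D/H/Hi/S, D/H/Hi/N, D/H/Lo/S, D/H/Lo/N, D/T/Mid/S, D/T/Mid/N, D/T/Hi/S, D/T/Hi/N, D/T/Lo/S, D/T/Lo/N} → row (1,8) (1,8)
{W/H/Mid/S, W/H/Mid/N} → row (0,0) (6,8)
{W/H/Hi/S, W/H/Hi/N} → row (5,3) (6,8)
{W/H/Lo/S, W/H/Lo/N} → row (1,6) (6,8)
{W/T/Mid/S, W/T/Hi/S, W/T/Lo/S} → row (4,6) (6,8)
{W/T/Mid/N, W/T/Hi/N, W/T/Lo/N} → row (2,1) (6,8)
That's 6 distinct rows out of 24 strategies.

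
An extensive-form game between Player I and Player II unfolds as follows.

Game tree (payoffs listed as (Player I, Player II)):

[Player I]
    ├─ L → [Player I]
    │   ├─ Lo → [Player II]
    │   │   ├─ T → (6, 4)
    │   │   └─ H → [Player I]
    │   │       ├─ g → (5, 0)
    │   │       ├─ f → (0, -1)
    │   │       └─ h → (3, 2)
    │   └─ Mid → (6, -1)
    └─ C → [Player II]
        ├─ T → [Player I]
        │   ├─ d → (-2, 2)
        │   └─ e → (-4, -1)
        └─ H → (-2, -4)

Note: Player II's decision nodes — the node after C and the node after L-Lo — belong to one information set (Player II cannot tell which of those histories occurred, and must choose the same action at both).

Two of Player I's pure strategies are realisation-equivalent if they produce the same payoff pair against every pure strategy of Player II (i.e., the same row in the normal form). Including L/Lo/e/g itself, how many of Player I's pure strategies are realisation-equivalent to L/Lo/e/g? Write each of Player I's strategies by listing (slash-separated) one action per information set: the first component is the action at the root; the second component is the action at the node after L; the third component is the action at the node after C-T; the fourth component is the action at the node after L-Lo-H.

2

Row for L/Lo/e/g (columns T, H): (6,4) (5,0).
Under L/Lo/e/g, Player I's choice at the node after C-T can never be reached regardless of what Player II does, so varying those choices leaves every outcome unchanged.
Holding the reachable choices fixed and varying the unreachable one freely already gives 2 equivalent strategies.
No other strategy reproduces this row, so those 2 are the full class: L/Lo/d/g, L/Lo/e/g.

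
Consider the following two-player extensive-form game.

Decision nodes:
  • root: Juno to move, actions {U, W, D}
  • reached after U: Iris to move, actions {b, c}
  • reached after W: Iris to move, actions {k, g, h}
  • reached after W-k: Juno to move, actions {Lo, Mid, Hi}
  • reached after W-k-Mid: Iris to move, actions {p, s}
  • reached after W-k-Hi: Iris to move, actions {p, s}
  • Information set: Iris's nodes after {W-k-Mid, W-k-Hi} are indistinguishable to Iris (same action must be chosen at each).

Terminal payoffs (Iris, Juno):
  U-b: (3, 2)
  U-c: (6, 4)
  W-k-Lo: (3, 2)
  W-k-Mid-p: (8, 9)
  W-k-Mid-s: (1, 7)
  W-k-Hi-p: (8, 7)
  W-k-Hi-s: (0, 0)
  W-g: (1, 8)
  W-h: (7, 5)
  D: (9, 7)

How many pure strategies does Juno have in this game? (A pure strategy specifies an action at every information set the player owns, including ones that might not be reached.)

Juno owns the root with actions {U, W, D} — three choices.
Juno owns the node after W-k with actions {Lo, Mid, Hi} — three choices.
A pure strategy fixes one action at each information set independently, so the count is the product 3 × 3 = 9.
(For reference, Iris has 12 pure strategies, giving a 9×12 normal-form matrix.)

9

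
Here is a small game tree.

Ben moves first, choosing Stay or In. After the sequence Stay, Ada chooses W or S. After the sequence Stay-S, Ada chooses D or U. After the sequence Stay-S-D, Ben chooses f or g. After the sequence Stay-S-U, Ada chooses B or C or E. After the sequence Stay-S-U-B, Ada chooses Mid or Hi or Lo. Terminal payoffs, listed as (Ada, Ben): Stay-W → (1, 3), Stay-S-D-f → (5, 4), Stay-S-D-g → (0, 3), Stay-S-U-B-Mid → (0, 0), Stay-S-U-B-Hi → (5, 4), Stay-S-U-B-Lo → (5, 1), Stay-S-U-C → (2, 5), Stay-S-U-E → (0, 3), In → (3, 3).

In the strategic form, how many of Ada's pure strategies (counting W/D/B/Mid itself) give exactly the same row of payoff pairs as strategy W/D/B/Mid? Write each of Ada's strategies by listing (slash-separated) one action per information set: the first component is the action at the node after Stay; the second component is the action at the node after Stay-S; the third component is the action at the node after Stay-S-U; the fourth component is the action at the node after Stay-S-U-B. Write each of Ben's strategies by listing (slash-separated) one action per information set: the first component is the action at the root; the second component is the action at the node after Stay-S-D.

18

Row for W/D/B/Mid (columns Stay/f, Stay/g, In/f, In/g): (1,3) (1,3) (3,3) (3,3).
Under W/D/B/Mid, Ada's choice at the node after Stay-S and at the node after Stay-S-U and at the node after Stay-S-U-B can never be reached regardless of what Ben does, so varying those choices leaves every outcome unchanged.
Holding the reachable choices fixed and varying the unreachable ones freely already gives 2 × 3 × 3 = 18 equivalent strategies.
No other strategy reproduces this row, so those 18 are the full class: W/D/B/Mid, W/D/B/Hi, W/D/B/Lo, W/D/C/Mid, W/D/C/Hi, W/D/C/Lo, W/D/E/Mid, W/D/E/Hi, W/D/E/Lo, W/U/B/Mid, W/U/B/Hi, W/U/B/Lo, W/U/C/Mid, W/U/C/Hi, W/U/C/Lo, W/U/E/Mid, W/U/E/Hi, W/U/E/Lo.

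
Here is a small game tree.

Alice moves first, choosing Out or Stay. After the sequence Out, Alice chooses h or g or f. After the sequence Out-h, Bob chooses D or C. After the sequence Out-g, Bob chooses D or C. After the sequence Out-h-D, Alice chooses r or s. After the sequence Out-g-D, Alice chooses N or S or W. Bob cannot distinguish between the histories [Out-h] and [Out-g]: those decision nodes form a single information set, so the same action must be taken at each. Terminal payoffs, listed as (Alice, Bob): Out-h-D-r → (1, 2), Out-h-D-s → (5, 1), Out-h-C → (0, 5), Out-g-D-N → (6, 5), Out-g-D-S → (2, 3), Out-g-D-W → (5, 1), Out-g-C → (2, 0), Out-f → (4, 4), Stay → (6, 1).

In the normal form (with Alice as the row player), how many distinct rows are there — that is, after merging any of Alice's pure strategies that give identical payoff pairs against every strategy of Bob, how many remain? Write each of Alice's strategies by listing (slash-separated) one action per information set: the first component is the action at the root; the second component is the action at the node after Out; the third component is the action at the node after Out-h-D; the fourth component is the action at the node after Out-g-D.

7

Alice has 36 pure strategies: Out/h/r/N, Out/h/r/S, Out/h/r/W, Out/h/s/N, Out/h/s/S, Out/h/s/W, Out/g/r/N, Out/g/r/S, Out/g/r/W, Out/g/s/N, Out/g/s/S, Out/g/s/W, Out/f/r/N, Out/f/r/S, Out/f/r/W, Out/f/s/N, Out/f/s/S, Out/f/s/W, Stay/h/r/N, Stay/h/r/S, Stay/h/r/W, Stay/h/s/N, Stay/h/s/S, Stay/h/s/W, Stay/g/r/N, Stay/g/r/S, Stay/g/r/W, Stay/g/s/N, Stay/g/s/S, Stay/g/s/W, Stay/f/r/N, Stay/f/r/S, Stay/f/r/W, Stay/f/s/N, Stay/f/s/S, Stay/f/s/W. Columns: D, C.
{Out/h/r/N, Out/h/r/S, Out/h/r/W} → row (1,2) (0,5)
{Out/h/s/N, Out/h/s/S, Out/h/s/W} → row (5,1) (0,5)
{Out/g/r/N, Out/g/s/N} → row (6,5) (2,0)
{Out/g/r/S, Out/g/s/S} → row (2,3) (2,0)
{Out/g/r/W, Out/g/s/W} → row (5,1) (2,0)
{Out/f/r/N, Out/f/r/S, Out/f/r/W, Out/f/s/N, Out/f/s/S, Out/f/s/W} → row (4,4) (4,4)
{Stay/h/r/N, Stay/h/r/S, Stay/h/r/W, Stay/h/s/N, Stay/h/s/S, Stay/h/s/W, Stay/g/r/N, Stay/g/r/S, Stay/g/r/W, Stay/g/s/N, Stay/g/s/S, Stay/g/s/W, Stay/f/r/N, Stay/f/r/S, Stay/f/r/W, Stay/f/s/N, Stay/f/s/S, Stay/f/s/W} → row (6,1) (6,1)
That's 7 distinct rows out of 36 strategies.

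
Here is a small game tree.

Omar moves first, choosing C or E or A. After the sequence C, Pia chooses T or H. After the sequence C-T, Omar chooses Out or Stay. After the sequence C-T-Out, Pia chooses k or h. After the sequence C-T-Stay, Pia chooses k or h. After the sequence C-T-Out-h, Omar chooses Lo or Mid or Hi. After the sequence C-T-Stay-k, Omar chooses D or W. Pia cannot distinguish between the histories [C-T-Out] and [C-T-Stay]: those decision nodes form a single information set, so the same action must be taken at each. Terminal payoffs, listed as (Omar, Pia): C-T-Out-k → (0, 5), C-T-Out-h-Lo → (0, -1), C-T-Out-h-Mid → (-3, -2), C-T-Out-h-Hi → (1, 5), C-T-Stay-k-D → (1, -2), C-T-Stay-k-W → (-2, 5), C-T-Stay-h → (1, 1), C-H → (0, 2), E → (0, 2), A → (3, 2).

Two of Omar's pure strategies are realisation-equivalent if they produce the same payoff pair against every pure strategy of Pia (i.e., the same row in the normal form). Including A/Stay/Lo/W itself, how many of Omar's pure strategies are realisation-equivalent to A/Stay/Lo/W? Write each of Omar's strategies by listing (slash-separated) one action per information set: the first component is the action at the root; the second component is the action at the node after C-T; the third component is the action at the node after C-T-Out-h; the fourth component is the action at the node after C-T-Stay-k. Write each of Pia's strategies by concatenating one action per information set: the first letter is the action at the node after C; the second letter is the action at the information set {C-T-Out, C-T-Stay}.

12

Row for A/Stay/Lo/W (columns Tk, Th, Hk, Hh): (3,2) (3,2) (3,2) (3,2).
Under A/Stay/Lo/W, Omar's choice at the node after C-T and at the node after C-T-Out-h and at the node after C-T-Stay-k can never be reached regardless of what Pia does, so varying those choices leaves every outcome unchanged.
Holding the reachable choices fixed and varying the unreachable ones freely already gives 2 × 3 × 2 = 12 equivalent strategies.
No other strategy reproduces this row, so those 12 are the full class: A/Out/Lo/D, A/Out/Lo/W, A/Out/Mid/D, A/Out/Mid/W, A/Out/Hi/D, A/Out/Hi/W, A/Stay/Lo/D, A/Stay/Lo/W, A/Stay/Mid/D, A/Stay/Mid/W, A/Stay/Hi/D, A/Stay/Hi/W.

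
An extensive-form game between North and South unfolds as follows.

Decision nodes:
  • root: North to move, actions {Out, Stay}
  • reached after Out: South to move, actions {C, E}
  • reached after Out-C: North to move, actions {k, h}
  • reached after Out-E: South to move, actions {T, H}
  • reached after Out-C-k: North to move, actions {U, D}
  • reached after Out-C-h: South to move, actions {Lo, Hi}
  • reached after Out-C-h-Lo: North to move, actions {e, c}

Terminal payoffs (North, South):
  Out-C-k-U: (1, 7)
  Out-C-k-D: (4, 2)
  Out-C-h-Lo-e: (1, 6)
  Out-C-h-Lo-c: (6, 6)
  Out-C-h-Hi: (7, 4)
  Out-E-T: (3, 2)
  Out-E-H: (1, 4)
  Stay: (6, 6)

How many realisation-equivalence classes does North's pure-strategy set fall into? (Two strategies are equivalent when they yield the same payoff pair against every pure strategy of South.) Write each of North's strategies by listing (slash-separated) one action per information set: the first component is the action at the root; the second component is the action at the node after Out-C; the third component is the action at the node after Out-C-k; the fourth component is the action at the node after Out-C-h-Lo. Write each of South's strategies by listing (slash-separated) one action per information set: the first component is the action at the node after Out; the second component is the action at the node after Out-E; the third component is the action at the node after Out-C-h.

North has 16 pure strategies: Out/k/U/e, Out/k/U/c, Out/k/D/e, Out/k/D/c, Out/h/U/e, Out/h/U/c, Out/h/D/e, Out/h/D/c, Stay/k/U/e, Stay/k/U/c, Stay/k/D/e, Stay/k/D/c, Stay/h/U/e, Stay/h/U/c, Stay/h/D/e, Stay/h/D/c. Columns: C/T/Lo, C/T/Hi, C/H/Lo, C/H/Hi, E/T/Lo, E/T/Hi, E/H/Lo, E/H/Hi.
{Out/k/U/e, Out/k/U/c} → row (1,7) (1,7) (1,7) (1,7) (3,2) (3,2) (1,4) (1,4)
{Out/k/D/e, Out/k/D/c} → row (4,2) (4,2) (4,2) (4,2) (3,2) (3,2) (1,4) (1,4)
{Out/h/U/e, Out/h/D/e} → row (1,6) (7,4) (1,6) (7,4) (3,2) (3,2) (1,4) (1,4)
{Out/h/U/c, Out/h/D/c} → row (6,6) (7,4) (6,6) (7,4) (3,2) (3,2) (1,4) (1,4)
{Stay/k/U/e, Stay/k/U/c, Stay/k/D/e, Stay/k/D/c, Stay/h/U/e, Stay/h/U/c, Stay/h/D/e, Stay/h/D/c} → row (6,6) (6,6) (6,6) (6,6) (6,6) (6,6) (6,6) (6,6)
That's 5 distinct rows out of 16 strategies.

5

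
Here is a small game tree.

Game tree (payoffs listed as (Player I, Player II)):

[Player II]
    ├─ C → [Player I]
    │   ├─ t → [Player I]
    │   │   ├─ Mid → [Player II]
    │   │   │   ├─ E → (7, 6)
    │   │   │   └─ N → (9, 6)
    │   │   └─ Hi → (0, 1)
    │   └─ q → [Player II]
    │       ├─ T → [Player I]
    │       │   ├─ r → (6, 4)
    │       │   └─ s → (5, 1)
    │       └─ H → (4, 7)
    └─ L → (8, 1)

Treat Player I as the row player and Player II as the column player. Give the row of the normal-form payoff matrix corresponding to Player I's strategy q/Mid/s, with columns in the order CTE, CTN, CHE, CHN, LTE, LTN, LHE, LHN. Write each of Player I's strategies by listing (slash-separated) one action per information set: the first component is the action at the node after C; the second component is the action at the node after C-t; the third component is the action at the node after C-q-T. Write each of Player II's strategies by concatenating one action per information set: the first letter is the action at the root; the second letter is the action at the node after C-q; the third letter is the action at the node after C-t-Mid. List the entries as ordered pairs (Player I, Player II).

(5,1) (5,1) (4,7) (4,7) (8,1) (8,1) (8,1) (8,1)

vs CTE: Player II plays C → Player I plays q at [C] → Player II plays T at [C-q] → Player I plays s at [C-q-T] → (5, 1)
vs CTN: Player II plays C → Player I plays q at [C] → Player II plays T at [C-q] → Player I plays s at [C-q-T] → (5, 1)
vs CHE: Player II plays C → Player I plays q at [C] → Player II plays H at [C-q] → (4, 7)
vs CHN: Player II plays C → Player I plays q at [C] → Player II plays H at [C-q] → (4, 7)
vs LTE: Player II plays L → (8, 1)
vs LTN: Player II plays L → (8, 1)
vs LHE: Player II plays L → (8, 1)
vs LHN: Player II plays L → (8, 1)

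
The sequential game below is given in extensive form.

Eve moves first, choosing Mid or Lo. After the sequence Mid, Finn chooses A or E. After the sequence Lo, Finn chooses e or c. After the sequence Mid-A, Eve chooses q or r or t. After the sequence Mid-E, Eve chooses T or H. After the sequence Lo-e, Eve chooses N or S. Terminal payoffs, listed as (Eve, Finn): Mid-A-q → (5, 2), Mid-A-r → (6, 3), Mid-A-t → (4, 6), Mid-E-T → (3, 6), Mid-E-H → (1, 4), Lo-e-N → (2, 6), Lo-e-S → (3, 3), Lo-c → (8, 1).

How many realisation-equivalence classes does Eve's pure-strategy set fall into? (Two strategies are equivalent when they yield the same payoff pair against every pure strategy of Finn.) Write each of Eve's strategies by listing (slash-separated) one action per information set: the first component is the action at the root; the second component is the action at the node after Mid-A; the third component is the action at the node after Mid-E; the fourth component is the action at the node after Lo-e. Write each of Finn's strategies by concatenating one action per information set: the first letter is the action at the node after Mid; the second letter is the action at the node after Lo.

8

Eve has 24 pure strategies: Mid/q/T/N, Mid/q/T/S, Mid/q/H/N, Mid/q/H/S, Mid/r/T/N, Mid/r/T/S, Mid/r/H/N, Mid/r/H/S, Mid/t/T/N, Mid/t/T/S, Mid/t/H/N, Mid/t/H/S, Lo/q/T/N, Lo/q/T/S, Lo/q/H/N, Lo/q/H/S, Lo/r/T/N, Lo/r/T/S, Lo/r/H/N, Lo/r/H/S, Lo/t/T/N, Lo/t/T/S, Lo/t/H/N, Lo/t/H/S. Columns: Ae, Ac, Ee, Ec.
{Mid/q/T/N, Mid/q/T/S} → row (5,2) (5,2) (3,6) (3,6)
{Mid/q/H/N, Mid/q/H/S} → row (5,2) (5,2) (1,4) (1,4)
{Mid/r/T/N, Mid/r/T/S} → row (6,3) (6,3) (3,6) (3,6)
{Mid/r/H/N, Mid/r/H/S} → row (6,3) (6,3) (1,4) (1,4)
{Mid/t/T/N, Mid/t/T/S} → row (4,6) (4,6) (3,6) (3,6)
{Mid/t/H/N, Mid/t/H/S} → row (4,6) (4,6) (1,4) (1,4)
{Lo/q/T/N, Lo/q/H/N, Lo/r/T/N, Lo/r/H/N, Lo/t/T/N, Lo/t/H/N} → row (2,6) (8,1) (2,6) (8,1)
{Lo/q/T/S, Lo/q/H/S, Lo/r/T/S, Lo/r/H/S, Lo/t/T/S, Lo/t/H/S} → row (3,3) (8,1) (3,3) (8,1)
That's 8 distinct rows out of 24 strategies.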